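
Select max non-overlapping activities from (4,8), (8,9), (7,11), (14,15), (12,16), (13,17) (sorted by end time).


Greedy: pick earliest-ending, then skip overlaps.
Selected (3 activities): [(4, 8), (8, 9), (14, 15)]


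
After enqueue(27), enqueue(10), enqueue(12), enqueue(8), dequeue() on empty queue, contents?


enqueue(27) -> [27]
enqueue(10) -> [27, 10]
enqueue(12) -> [27, 10, 12]
enqueue(8) -> [27, 10, 12, 8]
dequeue() returns 27 -> [10, 12, 8]
Final queue (front to back): [10, 12, 8]


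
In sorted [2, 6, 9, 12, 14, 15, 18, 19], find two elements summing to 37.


Two pointers: lo=0, hi=7
Found pair: (18, 19) summing to 37


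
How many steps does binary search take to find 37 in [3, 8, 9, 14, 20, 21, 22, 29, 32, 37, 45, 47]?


Search for 37:
[0,11] mid=5 arr[5]=21
[6,11] mid=8 arr[8]=32
[9,11] mid=10 arr[10]=45
[9,9] mid=9 arr[9]=37
Total: 4 comparisons


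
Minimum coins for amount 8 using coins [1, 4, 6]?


dp[0]=0; dp[i]=1+min(dp[i-c] for c in coins)
...dp[3]=3, dp[4]=1, dp[5]=2, dp[6]=1, dp[7]=2, dp[8]=2
Minimum coins for 8 = 2


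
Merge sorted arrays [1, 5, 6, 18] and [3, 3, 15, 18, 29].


Compare heads, take smaller each step.
Merged: [1, 3, 3, 5, 6, 15, 18, 18, 29]


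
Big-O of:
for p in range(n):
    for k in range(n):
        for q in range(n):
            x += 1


Per nesting level: O(n) * O(n) * O(n) = O(n^3)
Complexity: O(n^3)


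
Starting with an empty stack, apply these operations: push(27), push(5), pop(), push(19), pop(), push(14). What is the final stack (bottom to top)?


push(27) -> [27]
push(5) -> [27, 5]
pop() returns 5 -> [27]
push(19) -> [27, 19]
pop() returns 19 -> [27]
push(14) -> [27, 14]
Final stack (bottom to top): [27, 14]


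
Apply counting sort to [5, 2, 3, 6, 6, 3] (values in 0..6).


Count array: [0, 0, 1, 2, 0, 1, 2]
Reconstruct: [2, 3, 3, 5, 6, 6]


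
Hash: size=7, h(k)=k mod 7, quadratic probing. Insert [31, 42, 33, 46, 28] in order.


Insertions: 31->slot 3; 42->slot 0; 33->slot 5; 46->slot 4; 28->slot 1
Table: [42, 28, None, 31, 46, 33, None]


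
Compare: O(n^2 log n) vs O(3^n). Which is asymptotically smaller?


n^2 log n grows slower than exponential (base 3)
O(n^2 log n) is asymptotically smaller; O(3^n) grows faster


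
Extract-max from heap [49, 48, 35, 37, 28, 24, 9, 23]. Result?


Max = 49
Replace root with last, heapify down
Resulting heap: [48, 37, 35, 23, 28, 24, 9]


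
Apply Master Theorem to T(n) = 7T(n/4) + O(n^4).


a=7, b=4, c=4. log_4(7)=1.404 < c=4. Case 3: O(n^c) = O(n^4)
Complexity: O(n^4)


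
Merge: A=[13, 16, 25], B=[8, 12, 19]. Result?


Compare heads, take smaller each step.
Merged: [8, 12, 13, 16, 19, 25]


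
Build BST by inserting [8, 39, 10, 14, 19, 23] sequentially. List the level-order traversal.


Root = 8; build tree by BST insertion.
Level-Order traversal: [8, 39, 10, 14, 19, 23]


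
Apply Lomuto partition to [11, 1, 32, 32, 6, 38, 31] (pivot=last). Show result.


Elements <= 31 go left of pivot.
Result: [11, 1, 6, 31, 32, 38, 32], pivot at index 3


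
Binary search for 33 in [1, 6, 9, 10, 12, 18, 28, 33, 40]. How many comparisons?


Search for 33:
[0,8] mid=4 arr[4]=12
[5,8] mid=6 arr[6]=28
[7,8] mid=7 arr[7]=33
Total: 3 comparisons


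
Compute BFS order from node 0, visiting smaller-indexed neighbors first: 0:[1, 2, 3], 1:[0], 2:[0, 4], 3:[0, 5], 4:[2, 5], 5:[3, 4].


BFS queue: start with [0]
Visit order: [0, 1, 2, 3, 4, 5]


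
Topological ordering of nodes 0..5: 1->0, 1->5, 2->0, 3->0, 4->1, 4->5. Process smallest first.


Kahn's algorithm, process smallest node first
Order: [2, 3, 4, 1, 0, 5]


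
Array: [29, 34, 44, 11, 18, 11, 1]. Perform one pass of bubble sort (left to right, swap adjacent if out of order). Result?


After one pass: [29, 34, 11, 18, 11, 1, 44]


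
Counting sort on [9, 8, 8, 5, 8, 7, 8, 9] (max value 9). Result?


Count array: [0, 0, 0, 0, 0, 1, 0, 1, 4, 2]
Reconstruct: [5, 7, 8, 8, 8, 8, 9, 9]


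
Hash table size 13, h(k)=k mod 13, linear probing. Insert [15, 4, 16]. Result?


Insertions: 15->slot 2; 4->slot 4; 16->slot 3
Table: [None, None, 15, 16, 4, None, None, None, None, None, None, None, None]


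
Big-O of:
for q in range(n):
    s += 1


Per nesting level: O(n) = O(n)
Complexity: O(n)


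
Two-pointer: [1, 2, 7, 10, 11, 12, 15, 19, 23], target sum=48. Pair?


Two pointers: lo=0, hi=8
No pair sums to 48


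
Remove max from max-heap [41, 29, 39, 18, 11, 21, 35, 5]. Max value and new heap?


Max = 41
Replace root with last, heapify down
Resulting heap: [39, 29, 35, 18, 11, 21, 5]


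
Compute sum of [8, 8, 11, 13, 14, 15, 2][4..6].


Prefix sums: [0, 8, 16, 27, 40, 54, 69, 71]
Sum[4..6] = prefix[7] - prefix[4] = 71 - 40 = 31


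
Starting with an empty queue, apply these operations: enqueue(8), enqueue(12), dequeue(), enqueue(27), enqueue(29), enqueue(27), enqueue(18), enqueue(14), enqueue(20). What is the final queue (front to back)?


enqueue(8) -> [8]
enqueue(12) -> [8, 12]
dequeue() returns 8 -> [12]
enqueue(27) -> [12, 27]
enqueue(29) -> [12, 27, 29]
enqueue(27) -> [12, 27, 29, 27]
enqueue(18) -> [12, 27, 29, 27, 18]
enqueue(14) -> [12, 27, 29, 27, 18, 14]
enqueue(20) -> [12, 27, 29, 27, 18, 14, 20]
Final queue (front to back): [12, 27, 29, 27, 18, 14, 20]


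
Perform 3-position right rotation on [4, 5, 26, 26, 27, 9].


Right rotate by 3: [26, 27, 9, 4, 5, 26]


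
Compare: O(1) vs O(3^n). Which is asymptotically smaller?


constant grows slower than exponential (base 3)
O(1) is asymptotically smaller; O(3^n) grows faster


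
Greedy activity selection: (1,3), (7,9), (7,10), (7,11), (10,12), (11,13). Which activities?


Greedy: pick earliest-ending, then skip overlaps.
Selected (3 activities): [(1, 3), (7, 9), (10, 12)]


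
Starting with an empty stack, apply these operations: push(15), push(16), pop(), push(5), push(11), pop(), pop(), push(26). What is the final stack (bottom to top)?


push(15) -> [15]
push(16) -> [15, 16]
pop() returns 16 -> [15]
push(5) -> [15, 5]
push(11) -> [15, 5, 11]
pop() returns 11 -> [15, 5]
pop() returns 5 -> [15]
push(26) -> [15, 26]
Final stack (bottom to top): [15, 26]


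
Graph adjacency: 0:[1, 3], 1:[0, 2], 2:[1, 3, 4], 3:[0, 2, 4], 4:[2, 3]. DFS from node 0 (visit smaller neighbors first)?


DFS stack-based: start with [0]
Visit order: [0, 1, 2, 3, 4]


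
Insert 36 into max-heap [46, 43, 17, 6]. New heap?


Append 36: [46, 43, 17, 6, 36]
Bubble up: no swaps needed
Result: [46, 43, 17, 6, 36]


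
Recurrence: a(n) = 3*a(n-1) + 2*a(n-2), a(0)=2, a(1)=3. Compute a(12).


Build bottom-up:
...a(10)=328393, a(11)=1169589, a(12)=3*1169589+2*328393=4165553


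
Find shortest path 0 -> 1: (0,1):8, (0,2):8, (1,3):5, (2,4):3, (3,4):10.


Dijkstra from 0:
Distances: {0: 0, 1: 8, 2: 8, 3: 13, 4: 11}
Shortest distance to 1 = 8, path = [0, 1]


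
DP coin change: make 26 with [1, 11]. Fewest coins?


dp[0]=0; dp[i]=1+min(dp[i-c] for c in coins)
...dp[21]=11, dp[22]=2, dp[23]=3, dp[24]=4, dp[25]=5, dp[26]=6
Minimum coins for 26 = 6


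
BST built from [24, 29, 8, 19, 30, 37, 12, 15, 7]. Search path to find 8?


BST root = 24
Search for 8: compare at each node
Path: [24, 8]


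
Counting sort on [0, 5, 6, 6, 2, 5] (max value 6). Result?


Count array: [1, 0, 1, 0, 0, 2, 2]
Reconstruct: [0, 2, 5, 5, 6, 6]


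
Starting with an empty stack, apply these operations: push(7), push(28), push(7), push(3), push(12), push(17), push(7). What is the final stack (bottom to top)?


push(7) -> [7]
push(28) -> [7, 28]
push(7) -> [7, 28, 7]
push(3) -> [7, 28, 7, 3]
push(12) -> [7, 28, 7, 3, 12]
push(17) -> [7, 28, 7, 3, 12, 17]
push(7) -> [7, 28, 7, 3, 12, 17, 7]
Final stack (bottom to top): [7, 28, 7, 3, 12, 17, 7]


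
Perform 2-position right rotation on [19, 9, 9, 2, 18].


Right rotate by 2: [2, 18, 19, 9, 9]


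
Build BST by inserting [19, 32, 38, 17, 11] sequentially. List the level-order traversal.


Root = 19; build tree by BST insertion.
Level-Order traversal: [19, 17, 32, 11, 38]


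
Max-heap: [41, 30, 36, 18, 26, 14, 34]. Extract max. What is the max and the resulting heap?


Max = 41
Replace root with last, heapify down
Resulting heap: [36, 30, 34, 18, 26, 14]


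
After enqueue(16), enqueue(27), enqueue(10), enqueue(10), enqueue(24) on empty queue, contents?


enqueue(16) -> [16]
enqueue(27) -> [16, 27]
enqueue(10) -> [16, 27, 10]
enqueue(10) -> [16, 27, 10, 10]
enqueue(24) -> [16, 27, 10, 10, 24]
Final queue (front to back): [16, 27, 10, 10, 24]


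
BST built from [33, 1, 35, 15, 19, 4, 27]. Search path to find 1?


BST root = 33
Search for 1: compare at each node
Path: [33, 1]


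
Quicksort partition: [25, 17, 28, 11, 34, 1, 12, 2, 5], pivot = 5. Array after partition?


Elements <= 5 go left of pivot.
Result: [1, 2, 5, 11, 34, 25, 12, 17, 28], pivot at index 2


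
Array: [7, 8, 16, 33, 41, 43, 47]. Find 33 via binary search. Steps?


Search for 33:
[0,6] mid=3 arr[3]=33
Total: 1 comparisons


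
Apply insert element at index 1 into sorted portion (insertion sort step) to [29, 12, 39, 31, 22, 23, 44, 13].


After one pass: [12, 29, 39, 31, 22, 23, 44, 13]


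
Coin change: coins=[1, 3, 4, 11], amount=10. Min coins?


dp[0]=0; dp[i]=1+min(dp[i-c] for c in coins)
...dp[5]=2, dp[6]=2, dp[7]=2, dp[8]=2, dp[9]=3, dp[10]=3
Minimum coins for 10 = 3


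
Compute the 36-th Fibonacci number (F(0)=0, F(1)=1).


F(n)=F(n-1)+F(n-2)
...F(34)=5702887, F(35)=9227465, F(36)=14930352


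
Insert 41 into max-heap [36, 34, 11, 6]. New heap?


Append 41: [36, 34, 11, 6, 41]
Bubble up: swap idx 4(41) with idx 1(34); swap idx 1(41) with idx 0(36)
Result: [41, 36, 11, 6, 34]


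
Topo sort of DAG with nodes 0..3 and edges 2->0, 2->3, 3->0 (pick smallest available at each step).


Kahn's algorithm, process smallest node first
Order: [1, 2, 3, 0]


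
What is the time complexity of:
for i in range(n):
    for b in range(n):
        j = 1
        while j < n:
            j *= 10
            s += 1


Per nesting level: O(n) * O(n) * O(log n) = O(n^2 log n)
Complexity: O(n^2 log n)


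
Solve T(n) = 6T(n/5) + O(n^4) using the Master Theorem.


a=6, b=5, c=4. log_5(6)=1.113 < c=4. Case 3: O(n^c) = O(n^4)
Complexity: O(n^4)


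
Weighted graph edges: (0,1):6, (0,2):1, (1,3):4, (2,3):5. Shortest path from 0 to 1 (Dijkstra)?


Dijkstra from 0:
Distances: {0: 0, 1: 6, 2: 1, 3: 6}
Shortest distance to 1 = 6, path = [0, 1]


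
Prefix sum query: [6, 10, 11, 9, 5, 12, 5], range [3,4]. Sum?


Prefix sums: [0, 6, 16, 27, 36, 41, 53, 58]
Sum[3..4] = prefix[5] - prefix[3] = 41 - 27 = 14


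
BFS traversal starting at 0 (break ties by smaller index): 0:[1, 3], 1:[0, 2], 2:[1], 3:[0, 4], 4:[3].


BFS queue: start with [0]
Visit order: [0, 1, 3, 2, 4]


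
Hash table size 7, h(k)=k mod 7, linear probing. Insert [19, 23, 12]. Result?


Insertions: 19->slot 5; 23->slot 2; 12->slot 6
Table: [None, None, 23, None, None, 19, 12]


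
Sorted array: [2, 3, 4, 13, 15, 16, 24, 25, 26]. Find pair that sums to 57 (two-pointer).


Two pointers: lo=0, hi=8
No pair sums to 57


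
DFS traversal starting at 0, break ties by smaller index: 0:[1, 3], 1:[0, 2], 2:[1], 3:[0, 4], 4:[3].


DFS stack-based: start with [0]
Visit order: [0, 1, 2, 3, 4]


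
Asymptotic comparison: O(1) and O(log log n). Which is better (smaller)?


constant grows slower than double-logarithmic
O(1) is asymptotically smaller; O(log log n) grows faster


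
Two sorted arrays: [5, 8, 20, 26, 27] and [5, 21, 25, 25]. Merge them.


Compare heads, take smaller each step.
Merged: [5, 5, 8, 20, 21, 25, 25, 26, 27]


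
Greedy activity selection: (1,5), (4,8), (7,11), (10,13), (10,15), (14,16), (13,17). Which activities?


Greedy: pick earliest-ending, then skip overlaps.
Selected (3 activities): [(1, 5), (7, 11), (14, 16)]


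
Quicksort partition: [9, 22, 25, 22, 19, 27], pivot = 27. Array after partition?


Elements <= 27 go left of pivot.
Result: [9, 22, 25, 22, 19, 27], pivot at index 5


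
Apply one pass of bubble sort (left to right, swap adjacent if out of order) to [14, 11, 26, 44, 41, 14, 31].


After one pass: [11, 14, 26, 41, 14, 31, 44]


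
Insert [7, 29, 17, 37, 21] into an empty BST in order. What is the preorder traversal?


Root = 7; build tree by BST insertion.
Preorder traversal: [7, 29, 17, 21, 37]


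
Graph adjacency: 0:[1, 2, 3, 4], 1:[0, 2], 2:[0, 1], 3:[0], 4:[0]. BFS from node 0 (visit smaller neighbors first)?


BFS queue: start with [0]
Visit order: [0, 1, 2, 3, 4]


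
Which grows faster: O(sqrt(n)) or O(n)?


sublinear grows slower than linear
O(sqrt(n)) is asymptotically smaller; O(n) grows faster


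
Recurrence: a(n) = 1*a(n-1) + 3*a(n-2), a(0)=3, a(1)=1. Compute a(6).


Build bottom-up:
...a(4)=43, a(5)=82, a(6)=1*82+3*43=211


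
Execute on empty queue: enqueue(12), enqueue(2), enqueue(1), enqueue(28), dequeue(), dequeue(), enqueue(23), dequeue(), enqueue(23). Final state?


enqueue(12) -> [12]
enqueue(2) -> [12, 2]
enqueue(1) -> [12, 2, 1]
enqueue(28) -> [12, 2, 1, 28]
dequeue() returns 12 -> [2, 1, 28]
dequeue() returns 2 -> [1, 28]
enqueue(23) -> [1, 28, 23]
dequeue() returns 1 -> [28, 23]
enqueue(23) -> [28, 23, 23]
Final queue (front to back): [28, 23, 23]


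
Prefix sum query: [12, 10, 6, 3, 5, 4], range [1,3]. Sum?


Prefix sums: [0, 12, 22, 28, 31, 36, 40]
Sum[1..3] = prefix[4] - prefix[1] = 31 - 12 = 19


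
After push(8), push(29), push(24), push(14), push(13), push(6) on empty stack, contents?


push(8) -> [8]
push(29) -> [8, 29]
push(24) -> [8, 29, 24]
push(14) -> [8, 29, 24, 14]
push(13) -> [8, 29, 24, 14, 13]
push(6) -> [8, 29, 24, 14, 13, 6]
Final stack (bottom to top): [8, 29, 24, 14, 13, 6]


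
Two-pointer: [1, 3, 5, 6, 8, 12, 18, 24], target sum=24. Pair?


Two pointers: lo=0, hi=7
Found pair: (6, 18) summing to 24


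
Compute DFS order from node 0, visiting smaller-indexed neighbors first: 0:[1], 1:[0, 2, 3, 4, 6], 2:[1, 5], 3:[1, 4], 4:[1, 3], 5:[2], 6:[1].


DFS stack-based: start with [0]
Visit order: [0, 1, 2, 5, 3, 4, 6]


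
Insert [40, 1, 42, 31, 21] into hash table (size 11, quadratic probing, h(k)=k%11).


Insertions: 40->slot 7; 1->slot 1; 42->slot 9; 31->slot 10; 21->slot 0
Table: [21, 1, None, None, None, None, None, 40, None, 42, 31]


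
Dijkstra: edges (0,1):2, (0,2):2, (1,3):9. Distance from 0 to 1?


Dijkstra from 0:
Distances: {0: 0, 1: 2, 2: 2, 3: 11}
Shortest distance to 1 = 2, path = [0, 1]


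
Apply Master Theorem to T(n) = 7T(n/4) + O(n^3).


a=7, b=4, c=3. log_4(7)=1.404 < c=3. Case 3: O(n^c) = O(n^3)
Complexity: O(n^3)


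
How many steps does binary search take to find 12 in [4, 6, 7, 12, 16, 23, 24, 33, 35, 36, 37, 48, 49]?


Search for 12:
[0,12] mid=6 arr[6]=24
[0,5] mid=2 arr[2]=7
[3,5] mid=4 arr[4]=16
[3,3] mid=3 arr[3]=12
Total: 4 comparisons


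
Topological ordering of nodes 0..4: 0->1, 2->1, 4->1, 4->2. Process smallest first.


Kahn's algorithm, process smallest node first
Order: [0, 3, 4, 2, 1]


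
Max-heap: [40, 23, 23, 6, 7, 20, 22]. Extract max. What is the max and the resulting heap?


Max = 40
Replace root with last, heapify down
Resulting heap: [23, 22, 23, 6, 7, 20]


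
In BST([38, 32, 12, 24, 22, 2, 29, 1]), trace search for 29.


BST root = 38
Search for 29: compare at each node
Path: [38, 32, 12, 24, 29]


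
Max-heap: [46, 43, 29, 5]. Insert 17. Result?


Append 17: [46, 43, 29, 5, 17]
Bubble up: no swaps needed
Result: [46, 43, 29, 5, 17]


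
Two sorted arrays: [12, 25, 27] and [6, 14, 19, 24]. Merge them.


Compare heads, take smaller each step.
Merged: [6, 12, 14, 19, 24, 25, 27]


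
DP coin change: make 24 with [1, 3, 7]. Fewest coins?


dp[0]=0; dp[i]=1+min(dp[i-c] for c in coins)
...dp[19]=5, dp[20]=4, dp[21]=3, dp[22]=4, dp[23]=5, dp[24]=4
Minimum coins for 24 = 4


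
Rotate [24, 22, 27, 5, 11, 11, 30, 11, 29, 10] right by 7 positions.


Right rotate by 7: [5, 11, 11, 30, 11, 29, 10, 24, 22, 27]


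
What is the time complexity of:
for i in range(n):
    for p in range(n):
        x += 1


Per nesting level: O(n) * O(n) = O(n^2)
Complexity: O(n^2)


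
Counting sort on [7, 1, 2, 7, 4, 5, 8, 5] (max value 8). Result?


Count array: [0, 1, 1, 0, 1, 2, 0, 2, 1]
Reconstruct: [1, 2, 4, 5, 5, 7, 7, 8]


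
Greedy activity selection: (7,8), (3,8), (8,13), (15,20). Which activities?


Greedy: pick earliest-ending, then skip overlaps.
Selected (3 activities): [(7, 8), (8, 13), (15, 20)]


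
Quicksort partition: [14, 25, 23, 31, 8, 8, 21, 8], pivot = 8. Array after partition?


Elements <= 8 go left of pivot.
Result: [8, 8, 8, 31, 14, 25, 21, 23], pivot at index 2


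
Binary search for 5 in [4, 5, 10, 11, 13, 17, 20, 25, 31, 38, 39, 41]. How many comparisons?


Search for 5:
[0,11] mid=5 arr[5]=17
[0,4] mid=2 arr[2]=10
[0,1] mid=0 arr[0]=4
[1,1] mid=1 arr[1]=5
Total: 4 comparisons


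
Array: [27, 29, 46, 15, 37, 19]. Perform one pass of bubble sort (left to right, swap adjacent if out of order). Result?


After one pass: [27, 29, 15, 37, 19, 46]


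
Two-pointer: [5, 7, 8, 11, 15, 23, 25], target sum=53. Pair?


Two pointers: lo=0, hi=6
No pair sums to 53


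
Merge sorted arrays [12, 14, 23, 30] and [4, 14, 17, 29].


Compare heads, take smaller each step.
Merged: [4, 12, 14, 14, 17, 23, 29, 30]


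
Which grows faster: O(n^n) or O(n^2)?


quadratic grows slower than n^n
O(n^2) is asymptotically smaller; O(n^n) grows faster


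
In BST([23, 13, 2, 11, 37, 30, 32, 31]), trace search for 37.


BST root = 23
Search for 37: compare at each node
Path: [23, 37]


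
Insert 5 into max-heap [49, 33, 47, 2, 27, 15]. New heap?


Append 5: [49, 33, 47, 2, 27, 15, 5]
Bubble up: no swaps needed
Result: [49, 33, 47, 2, 27, 15, 5]


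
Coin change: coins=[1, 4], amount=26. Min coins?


dp[0]=0; dp[i]=1+min(dp[i-c] for c in coins)
...dp[21]=6, dp[22]=7, dp[23]=8, dp[24]=6, dp[25]=7, dp[26]=8
Minimum coins for 26 = 8


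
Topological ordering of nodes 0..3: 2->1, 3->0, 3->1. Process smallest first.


Kahn's algorithm, process smallest node first
Order: [2, 3, 0, 1]


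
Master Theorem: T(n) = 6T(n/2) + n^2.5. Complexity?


a=6, b=2, c=2.5. log_2(6)=2.585 > c=2.5. Case 1: O(n^log_b(a)) = O(n^2.585)
Complexity: O(n^2.585)


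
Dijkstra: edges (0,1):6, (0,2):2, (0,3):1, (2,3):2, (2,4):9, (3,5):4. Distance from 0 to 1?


Dijkstra from 0:
Distances: {0: 0, 1: 6, 2: 2, 3: 1, 4: 11, 5: 5}
Shortest distance to 1 = 6, path = [0, 1]


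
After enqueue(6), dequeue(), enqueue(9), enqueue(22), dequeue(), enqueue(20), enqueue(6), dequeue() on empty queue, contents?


enqueue(6) -> [6]
dequeue() returns 6 -> []
enqueue(9) -> [9]
enqueue(22) -> [9, 22]
dequeue() returns 9 -> [22]
enqueue(20) -> [22, 20]
enqueue(6) -> [22, 20, 6]
dequeue() returns 22 -> [20, 6]
Final queue (front to back): [20, 6]


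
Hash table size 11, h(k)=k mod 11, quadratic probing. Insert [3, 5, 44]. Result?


Insertions: 3->slot 3; 5->slot 5; 44->slot 0
Table: [44, None, None, 3, None, 5, None, None, None, None, None]


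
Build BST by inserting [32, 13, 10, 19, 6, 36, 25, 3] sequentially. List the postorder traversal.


Root = 32; build tree by BST insertion.
Postorder traversal: [3, 6, 10, 25, 19, 13, 36, 32]


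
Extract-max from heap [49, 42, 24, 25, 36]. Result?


Max = 49
Replace root with last, heapify down
Resulting heap: [42, 36, 24, 25]


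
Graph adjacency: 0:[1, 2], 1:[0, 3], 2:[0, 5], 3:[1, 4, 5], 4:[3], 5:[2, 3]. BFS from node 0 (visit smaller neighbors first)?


BFS queue: start with [0]
Visit order: [0, 1, 2, 3, 5, 4]


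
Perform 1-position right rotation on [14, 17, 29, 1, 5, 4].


Right rotate by 1: [4, 14, 17, 29, 1, 5]


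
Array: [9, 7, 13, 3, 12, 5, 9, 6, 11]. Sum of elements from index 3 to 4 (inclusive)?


Prefix sums: [0, 9, 16, 29, 32, 44, 49, 58, 64, 75]
Sum[3..4] = prefix[5] - prefix[3] = 44 - 29 = 15


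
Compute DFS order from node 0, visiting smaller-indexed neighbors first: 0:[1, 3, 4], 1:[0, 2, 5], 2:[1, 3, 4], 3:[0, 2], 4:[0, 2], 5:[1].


DFS stack-based: start with [0]
Visit order: [0, 1, 2, 3, 4, 5]


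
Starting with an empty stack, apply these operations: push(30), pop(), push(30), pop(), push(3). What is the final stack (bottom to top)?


push(30) -> [30]
pop() returns 30 -> []
push(30) -> [30]
pop() returns 30 -> []
push(3) -> [3]
Final stack (bottom to top): [3]


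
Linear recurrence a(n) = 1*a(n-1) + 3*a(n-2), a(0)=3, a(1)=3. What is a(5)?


Build bottom-up:
...a(3)=21, a(4)=57, a(5)=1*57+3*21=120


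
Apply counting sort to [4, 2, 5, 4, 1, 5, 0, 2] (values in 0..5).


Count array: [1, 1, 2, 0, 2, 2]
Reconstruct: [0, 1, 2, 2, 4, 4, 5, 5]


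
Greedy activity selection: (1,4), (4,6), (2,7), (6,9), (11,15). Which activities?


Greedy: pick earliest-ending, then skip overlaps.
Selected (4 activities): [(1, 4), (4, 6), (6, 9), (11, 15)]


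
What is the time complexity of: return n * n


Analysis: constant-time operation, no loop
Complexity: O(1)


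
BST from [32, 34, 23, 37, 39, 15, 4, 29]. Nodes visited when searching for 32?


BST root = 32
Search for 32: compare at each node
Path: [32]


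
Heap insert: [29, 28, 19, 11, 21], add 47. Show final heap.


Append 47: [29, 28, 19, 11, 21, 47]
Bubble up: swap idx 5(47) with idx 2(19); swap idx 2(47) with idx 0(29)
Result: [47, 28, 29, 11, 21, 19]


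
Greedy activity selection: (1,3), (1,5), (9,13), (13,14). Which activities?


Greedy: pick earliest-ending, then skip overlaps.
Selected (3 activities): [(1, 3), (9, 13), (13, 14)]


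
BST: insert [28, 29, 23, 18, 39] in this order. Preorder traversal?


Root = 28; build tree by BST insertion.
Preorder traversal: [28, 23, 18, 29, 39]


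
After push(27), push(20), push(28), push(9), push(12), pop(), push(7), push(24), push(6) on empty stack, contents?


push(27) -> [27]
push(20) -> [27, 20]
push(28) -> [27, 20, 28]
push(9) -> [27, 20, 28, 9]
push(12) -> [27, 20, 28, 9, 12]
pop() returns 12 -> [27, 20, 28, 9]
push(7) -> [27, 20, 28, 9, 7]
push(24) -> [27, 20, 28, 9, 7, 24]
push(6) -> [27, 20, 28, 9, 7, 24, 6]
Final stack (bottom to top): [27, 20, 28, 9, 7, 24, 6]


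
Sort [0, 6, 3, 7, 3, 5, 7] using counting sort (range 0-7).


Count array: [1, 0, 0, 2, 0, 1, 1, 2]
Reconstruct: [0, 3, 3, 5, 6, 7, 7]


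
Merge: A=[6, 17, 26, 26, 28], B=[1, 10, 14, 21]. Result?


Compare heads, take smaller each step.
Merged: [1, 6, 10, 14, 17, 21, 26, 26, 28]


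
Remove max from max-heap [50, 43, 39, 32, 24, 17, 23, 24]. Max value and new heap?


Max = 50
Replace root with last, heapify down
Resulting heap: [43, 32, 39, 24, 24, 17, 23]


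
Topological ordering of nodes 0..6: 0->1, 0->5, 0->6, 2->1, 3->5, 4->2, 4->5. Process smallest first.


Kahn's algorithm, process smallest node first
Order: [0, 3, 4, 2, 1, 5, 6]


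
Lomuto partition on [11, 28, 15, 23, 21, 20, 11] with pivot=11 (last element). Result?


Elements <= 11 go left of pivot.
Result: [11, 11, 15, 23, 21, 20, 28], pivot at index 1


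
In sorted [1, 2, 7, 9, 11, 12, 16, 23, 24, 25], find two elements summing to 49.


Two pointers: lo=0, hi=9
Found pair: (24, 25) summing to 49


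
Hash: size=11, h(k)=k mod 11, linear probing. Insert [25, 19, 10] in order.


Insertions: 25->slot 3; 19->slot 8; 10->slot 10
Table: [None, None, None, 25, None, None, None, None, 19, None, 10]


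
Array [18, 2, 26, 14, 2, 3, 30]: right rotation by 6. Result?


Right rotate by 6: [2, 26, 14, 2, 3, 30, 18]


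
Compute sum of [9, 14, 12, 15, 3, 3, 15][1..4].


Prefix sums: [0, 9, 23, 35, 50, 53, 56, 71]
Sum[1..4] = prefix[5] - prefix[1] = 53 - 9 = 44


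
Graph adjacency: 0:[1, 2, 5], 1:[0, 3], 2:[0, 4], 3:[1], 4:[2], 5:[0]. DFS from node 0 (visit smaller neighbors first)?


DFS stack-based: start with [0]
Visit order: [0, 1, 3, 2, 4, 5]


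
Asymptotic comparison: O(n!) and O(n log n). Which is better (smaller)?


linearithmic grows slower than factorial
O(n log n) is asymptotically smaller; O(n!) grows faster


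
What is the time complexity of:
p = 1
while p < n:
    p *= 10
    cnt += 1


Per nesting level: O(log n) = O(log n)
Complexity: O(log n)


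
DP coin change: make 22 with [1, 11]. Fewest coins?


dp[0]=0; dp[i]=1+min(dp[i-c] for c in coins)
...dp[17]=7, dp[18]=8, dp[19]=9, dp[20]=10, dp[21]=11, dp[22]=2
Minimum coins for 22 = 2


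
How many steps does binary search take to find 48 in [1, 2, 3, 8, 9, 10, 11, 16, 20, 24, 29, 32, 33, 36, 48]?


Search for 48:
[0,14] mid=7 arr[7]=16
[8,14] mid=11 arr[11]=32
[12,14] mid=13 arr[13]=36
[14,14] mid=14 arr[14]=48
Total: 4 comparisons


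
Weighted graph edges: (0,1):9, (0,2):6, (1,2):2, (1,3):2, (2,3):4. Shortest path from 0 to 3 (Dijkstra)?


Dijkstra from 0:
Distances: {0: 0, 1: 8, 2: 6, 3: 10}
Shortest distance to 3 = 10, path = [0, 2, 3]


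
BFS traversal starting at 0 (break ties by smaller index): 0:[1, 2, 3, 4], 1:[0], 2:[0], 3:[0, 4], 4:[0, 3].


BFS queue: start with [0]
Visit order: [0, 1, 2, 3, 4]


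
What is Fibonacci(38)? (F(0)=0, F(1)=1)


F(n)=F(n-1)+F(n-2)
...F(36)=14930352, F(37)=24157817, F(38)=39088169


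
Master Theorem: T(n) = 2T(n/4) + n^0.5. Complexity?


a=2, b=4, c=0.5. log_4(2)=0.5 = c=0.5. Case 2: O(n^c log n) = O(sqrt(n) log n)
Complexity: O(sqrt(n) log n)


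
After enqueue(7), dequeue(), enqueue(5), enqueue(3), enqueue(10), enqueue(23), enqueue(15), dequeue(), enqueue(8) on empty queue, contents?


enqueue(7) -> [7]
dequeue() returns 7 -> []
enqueue(5) -> [5]
enqueue(3) -> [5, 3]
enqueue(10) -> [5, 3, 10]
enqueue(23) -> [5, 3, 10, 23]
enqueue(15) -> [5, 3, 10, 23, 15]
dequeue() returns 5 -> [3, 10, 23, 15]
enqueue(8) -> [3, 10, 23, 15, 8]
Final queue (front to back): [3, 10, 23, 15, 8]


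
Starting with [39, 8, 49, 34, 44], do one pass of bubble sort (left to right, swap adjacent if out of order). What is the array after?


After one pass: [8, 39, 34, 44, 49]


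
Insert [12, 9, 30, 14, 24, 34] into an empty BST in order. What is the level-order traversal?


Root = 12; build tree by BST insertion.
Level-Order traversal: [12, 9, 30, 14, 34, 24]


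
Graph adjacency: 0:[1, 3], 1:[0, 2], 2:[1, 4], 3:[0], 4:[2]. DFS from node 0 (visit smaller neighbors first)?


DFS stack-based: start with [0]
Visit order: [0, 1, 2, 4, 3]


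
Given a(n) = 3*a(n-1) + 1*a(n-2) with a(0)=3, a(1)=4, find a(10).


Build bottom-up:
...a(8)=19275, a(9)=63661, a(10)=3*63661+1*19275=210258


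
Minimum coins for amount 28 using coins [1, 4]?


dp[0]=0; dp[i]=1+min(dp[i-c] for c in coins)
...dp[23]=8, dp[24]=6, dp[25]=7, dp[26]=8, dp[27]=9, dp[28]=7
Minimum coins for 28 = 7


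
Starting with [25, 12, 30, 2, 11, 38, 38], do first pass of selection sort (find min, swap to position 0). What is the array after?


After one pass: [2, 12, 30, 25, 11, 38, 38]


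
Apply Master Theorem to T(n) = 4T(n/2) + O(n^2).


a=4, b=2, c=2. log_2(4)=2 = c=2. Case 2: O(n^c log n) = O(n^2 log n)
Complexity: O(n^2 log n)


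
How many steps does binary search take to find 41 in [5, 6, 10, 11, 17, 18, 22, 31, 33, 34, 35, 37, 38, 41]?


Search for 41:
[0,13] mid=6 arr[6]=22
[7,13] mid=10 arr[10]=35
[11,13] mid=12 arr[12]=38
[13,13] mid=13 arr[13]=41
Total: 4 comparisons


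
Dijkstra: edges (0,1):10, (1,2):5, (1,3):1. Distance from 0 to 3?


Dijkstra from 0:
Distances: {0: 0, 1: 10, 2: 15, 3: 11}
Shortest distance to 3 = 11, path = [0, 1, 3]


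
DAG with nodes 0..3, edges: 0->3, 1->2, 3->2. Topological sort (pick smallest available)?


Kahn's algorithm, process smallest node first
Order: [0, 1, 3, 2]


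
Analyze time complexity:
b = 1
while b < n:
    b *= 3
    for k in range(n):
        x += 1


Per nesting level: O(log n) * O(n) = O(n log n)
Complexity: O(n log n)


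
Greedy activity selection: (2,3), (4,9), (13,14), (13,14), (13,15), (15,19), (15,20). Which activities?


Greedy: pick earliest-ending, then skip overlaps.
Selected (4 activities): [(2, 3), (4, 9), (13, 14), (15, 19)]


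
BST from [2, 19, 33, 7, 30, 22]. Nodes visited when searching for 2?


BST root = 2
Search for 2: compare at each node
Path: [2]


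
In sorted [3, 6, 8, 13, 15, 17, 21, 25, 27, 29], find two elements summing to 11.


Two pointers: lo=0, hi=9
Found pair: (3, 8) summing to 11


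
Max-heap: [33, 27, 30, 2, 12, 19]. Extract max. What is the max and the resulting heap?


Max = 33
Replace root with last, heapify down
Resulting heap: [30, 27, 19, 2, 12]


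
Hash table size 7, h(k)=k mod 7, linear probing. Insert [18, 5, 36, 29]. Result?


Insertions: 18->slot 4; 5->slot 5; 36->slot 1; 29->slot 2
Table: [None, 36, 29, None, 18, 5, None]


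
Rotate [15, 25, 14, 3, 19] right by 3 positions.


Right rotate by 3: [14, 3, 19, 15, 25]


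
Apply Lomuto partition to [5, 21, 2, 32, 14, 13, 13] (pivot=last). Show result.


Elements <= 13 go left of pivot.
Result: [5, 2, 13, 13, 14, 21, 32], pivot at index 3


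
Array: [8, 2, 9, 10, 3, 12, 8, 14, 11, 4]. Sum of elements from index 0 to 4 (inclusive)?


Prefix sums: [0, 8, 10, 19, 29, 32, 44, 52, 66, 77, 81]
Sum[0..4] = prefix[5] - prefix[0] = 32 - 0 = 32


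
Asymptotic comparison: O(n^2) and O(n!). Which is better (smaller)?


quadratic grows slower than factorial
O(n^2) is asymptotically smaller; O(n!) grows faster


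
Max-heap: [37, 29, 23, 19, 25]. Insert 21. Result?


Append 21: [37, 29, 23, 19, 25, 21]
Bubble up: no swaps needed
Result: [37, 29, 23, 19, 25, 21]


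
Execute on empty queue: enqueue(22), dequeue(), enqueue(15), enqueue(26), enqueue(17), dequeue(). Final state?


enqueue(22) -> [22]
dequeue() returns 22 -> []
enqueue(15) -> [15]
enqueue(26) -> [15, 26]
enqueue(17) -> [15, 26, 17]
dequeue() returns 15 -> [26, 17]
Final queue (front to back): [26, 17]


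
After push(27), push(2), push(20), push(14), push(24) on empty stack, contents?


push(27) -> [27]
push(2) -> [27, 2]
push(20) -> [27, 2, 20]
push(14) -> [27, 2, 20, 14]
push(24) -> [27, 2, 20, 14, 24]
Final stack (bottom to top): [27, 2, 20, 14, 24]


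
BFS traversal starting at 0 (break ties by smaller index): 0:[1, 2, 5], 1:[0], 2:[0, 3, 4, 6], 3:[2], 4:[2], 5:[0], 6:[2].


BFS queue: start with [0]
Visit order: [0, 1, 2, 5, 3, 4, 6]


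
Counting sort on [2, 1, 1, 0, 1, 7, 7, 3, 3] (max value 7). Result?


Count array: [1, 3, 1, 2, 0, 0, 0, 2]
Reconstruct: [0, 1, 1, 1, 2, 3, 3, 7, 7]


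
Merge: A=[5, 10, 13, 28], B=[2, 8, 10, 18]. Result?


Compare heads, take smaller each step.
Merged: [2, 5, 8, 10, 10, 13, 18, 28]


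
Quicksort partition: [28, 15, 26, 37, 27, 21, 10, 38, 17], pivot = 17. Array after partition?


Elements <= 17 go left of pivot.
Result: [15, 10, 17, 37, 27, 21, 28, 38, 26], pivot at index 2


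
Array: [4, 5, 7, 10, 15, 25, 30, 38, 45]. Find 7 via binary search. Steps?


Search for 7:
[0,8] mid=4 arr[4]=15
[0,3] mid=1 arr[1]=5
[2,3] mid=2 arr[2]=7
Total: 3 comparisons


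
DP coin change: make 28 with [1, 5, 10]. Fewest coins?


dp[0]=0; dp[i]=1+min(dp[i-c] for c in coins)
...dp[23]=5, dp[24]=6, dp[25]=3, dp[26]=4, dp[27]=5, dp[28]=6
Minimum coins for 28 = 6


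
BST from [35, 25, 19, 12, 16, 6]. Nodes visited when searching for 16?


BST root = 35
Search for 16: compare at each node
Path: [35, 25, 19, 12, 16]


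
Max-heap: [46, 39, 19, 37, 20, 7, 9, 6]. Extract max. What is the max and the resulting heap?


Max = 46
Replace root with last, heapify down
Resulting heap: [39, 37, 19, 6, 20, 7, 9]


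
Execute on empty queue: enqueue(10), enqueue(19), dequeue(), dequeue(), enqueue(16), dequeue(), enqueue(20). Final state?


enqueue(10) -> [10]
enqueue(19) -> [10, 19]
dequeue() returns 10 -> [19]
dequeue() returns 19 -> []
enqueue(16) -> [16]
dequeue() returns 16 -> []
enqueue(20) -> [20]
Final queue (front to back): [20]


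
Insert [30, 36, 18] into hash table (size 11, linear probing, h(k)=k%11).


Insertions: 30->slot 8; 36->slot 3; 18->slot 7
Table: [None, None, None, 36, None, None, None, 18, 30, None, None]


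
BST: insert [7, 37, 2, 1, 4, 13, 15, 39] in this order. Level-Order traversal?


Root = 7; build tree by BST insertion.
Level-Order traversal: [7, 2, 37, 1, 4, 13, 39, 15]


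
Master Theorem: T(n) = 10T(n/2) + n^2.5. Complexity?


a=10, b=2, c=2.5. log_2(10)=3.322 > c=2.5. Case 1: O(n^log_b(a)) = O(n^3.322)
Complexity: O(n^3.322)


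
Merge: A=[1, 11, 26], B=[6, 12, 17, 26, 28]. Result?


Compare heads, take smaller each step.
Merged: [1, 6, 11, 12, 17, 26, 26, 28]


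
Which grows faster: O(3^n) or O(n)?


linear grows slower than exponential (base 3)
O(n) is asymptotically smaller; O(3^n) grows faster


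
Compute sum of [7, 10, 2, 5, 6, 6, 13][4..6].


Prefix sums: [0, 7, 17, 19, 24, 30, 36, 49]
Sum[4..6] = prefix[7] - prefix[4] = 49 - 24 = 25


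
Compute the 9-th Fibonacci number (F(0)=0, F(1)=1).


F(n)=F(n-1)+F(n-2)
...F(7)=13, F(8)=21, F(9)=34


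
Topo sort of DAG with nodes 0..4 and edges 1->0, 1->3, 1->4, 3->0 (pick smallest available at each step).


Kahn's algorithm, process smallest node first
Order: [1, 2, 3, 0, 4]


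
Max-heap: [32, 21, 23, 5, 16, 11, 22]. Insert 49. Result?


Append 49: [32, 21, 23, 5, 16, 11, 22, 49]
Bubble up: swap idx 7(49) with idx 3(5); swap idx 3(49) with idx 1(21); swap idx 1(49) with idx 0(32)
Result: [49, 32, 23, 21, 16, 11, 22, 5]


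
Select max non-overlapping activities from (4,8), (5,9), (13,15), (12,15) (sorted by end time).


Greedy: pick earliest-ending, then skip overlaps.
Selected (2 activities): [(4, 8), (13, 15)]


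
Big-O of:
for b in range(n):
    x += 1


Per nesting level: O(n) = O(n)
Complexity: O(n)


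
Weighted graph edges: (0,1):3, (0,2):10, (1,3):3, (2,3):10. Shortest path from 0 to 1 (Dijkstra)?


Dijkstra from 0:
Distances: {0: 0, 1: 3, 2: 10, 3: 6}
Shortest distance to 1 = 3, path = [0, 1]


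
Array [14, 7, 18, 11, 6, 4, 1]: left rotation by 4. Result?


Left rotate by 4: [6, 4, 1, 14, 7, 18, 11]


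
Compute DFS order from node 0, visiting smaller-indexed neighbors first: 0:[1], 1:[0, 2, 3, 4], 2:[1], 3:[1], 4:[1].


DFS stack-based: start with [0]
Visit order: [0, 1, 2, 3, 4]


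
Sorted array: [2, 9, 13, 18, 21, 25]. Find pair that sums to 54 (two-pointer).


Two pointers: lo=0, hi=5
No pair sums to 54


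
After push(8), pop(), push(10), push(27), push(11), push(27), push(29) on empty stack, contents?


push(8) -> [8]
pop() returns 8 -> []
push(10) -> [10]
push(27) -> [10, 27]
push(11) -> [10, 27, 11]
push(27) -> [10, 27, 11, 27]
push(29) -> [10, 27, 11, 27, 29]
Final stack (bottom to top): [10, 27, 11, 27, 29]


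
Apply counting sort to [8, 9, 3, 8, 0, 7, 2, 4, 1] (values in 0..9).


Count array: [1, 1, 1, 1, 1, 0, 0, 1, 2, 1]
Reconstruct: [0, 1, 2, 3, 4, 7, 8, 8, 9]


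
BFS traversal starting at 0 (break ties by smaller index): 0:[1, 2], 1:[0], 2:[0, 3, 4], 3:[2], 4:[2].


BFS queue: start with [0]
Visit order: [0, 1, 2, 3, 4]


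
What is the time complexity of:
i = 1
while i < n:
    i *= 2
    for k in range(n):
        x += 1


Per nesting level: O(log n) * O(n) = O(n log n)
Complexity: O(n log n)


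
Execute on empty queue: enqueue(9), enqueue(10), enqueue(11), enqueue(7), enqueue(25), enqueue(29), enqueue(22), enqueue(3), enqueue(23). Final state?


enqueue(9) -> [9]
enqueue(10) -> [9, 10]
enqueue(11) -> [9, 10, 11]
enqueue(7) -> [9, 10, 11, 7]
enqueue(25) -> [9, 10, 11, 7, 25]
enqueue(29) -> [9, 10, 11, 7, 25, 29]
enqueue(22) -> [9, 10, 11, 7, 25, 29, 22]
enqueue(3) -> [9, 10, 11, 7, 25, 29, 22, 3]
enqueue(23) -> [9, 10, 11, 7, 25, 29, 22, 3, 23]
Final queue (front to back): [9, 10, 11, 7, 25, 29, 22, 3, 23]


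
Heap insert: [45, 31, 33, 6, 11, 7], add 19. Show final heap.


Append 19: [45, 31, 33, 6, 11, 7, 19]
Bubble up: no swaps needed
Result: [45, 31, 33, 6, 11, 7, 19]


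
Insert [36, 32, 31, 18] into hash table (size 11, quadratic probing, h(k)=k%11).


Insertions: 36->slot 3; 32->slot 10; 31->slot 9; 18->slot 7
Table: [None, None, None, 36, None, None, None, 18, None, 31, 32]


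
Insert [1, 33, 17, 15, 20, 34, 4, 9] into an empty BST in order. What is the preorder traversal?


Root = 1; build tree by BST insertion.
Preorder traversal: [1, 33, 17, 15, 4, 9, 20, 34]


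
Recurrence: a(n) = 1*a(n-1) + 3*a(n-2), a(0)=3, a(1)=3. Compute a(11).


Build bottom-up:
...a(9)=3477, a(10)=8049, a(11)=1*8049+3*3477=18480


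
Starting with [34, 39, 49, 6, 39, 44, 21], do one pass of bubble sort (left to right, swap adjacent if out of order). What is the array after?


After one pass: [34, 39, 6, 39, 44, 21, 49]


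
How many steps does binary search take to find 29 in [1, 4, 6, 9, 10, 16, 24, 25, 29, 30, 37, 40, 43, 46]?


Search for 29:
[0,13] mid=6 arr[6]=24
[7,13] mid=10 arr[10]=37
[7,9] mid=8 arr[8]=29
Total: 3 comparisons


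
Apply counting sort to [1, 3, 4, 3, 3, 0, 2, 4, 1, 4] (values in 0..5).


Count array: [1, 2, 1, 3, 3, 0]
Reconstruct: [0, 1, 1, 2, 3, 3, 3, 4, 4, 4]


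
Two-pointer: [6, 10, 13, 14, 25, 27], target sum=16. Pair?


Two pointers: lo=0, hi=5
Found pair: (6, 10) summing to 16


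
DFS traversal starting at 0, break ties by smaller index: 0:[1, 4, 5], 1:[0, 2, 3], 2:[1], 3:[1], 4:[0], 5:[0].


DFS stack-based: start with [0]
Visit order: [0, 1, 2, 3, 4, 5]


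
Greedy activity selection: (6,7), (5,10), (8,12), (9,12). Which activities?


Greedy: pick earliest-ending, then skip overlaps.
Selected (2 activities): [(6, 7), (8, 12)]


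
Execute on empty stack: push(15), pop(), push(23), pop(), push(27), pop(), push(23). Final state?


push(15) -> [15]
pop() returns 15 -> []
push(23) -> [23]
pop() returns 23 -> []
push(27) -> [27]
pop() returns 27 -> []
push(23) -> [23]
Final stack (bottom to top): [23]


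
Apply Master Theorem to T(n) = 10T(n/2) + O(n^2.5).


a=10, b=2, c=2.5. log_2(10)=3.322 > c=2.5. Case 1: O(n^log_b(a)) = O(n^3.322)
Complexity: O(n^3.322)


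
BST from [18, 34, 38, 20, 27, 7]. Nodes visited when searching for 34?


BST root = 18
Search for 34: compare at each node
Path: [18, 34]


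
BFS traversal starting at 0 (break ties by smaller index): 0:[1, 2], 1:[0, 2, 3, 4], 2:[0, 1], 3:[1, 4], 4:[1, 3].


BFS queue: start with [0]
Visit order: [0, 1, 2, 3, 4]


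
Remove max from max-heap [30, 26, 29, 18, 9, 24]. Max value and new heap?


Max = 30
Replace root with last, heapify down
Resulting heap: [29, 26, 24, 18, 9]


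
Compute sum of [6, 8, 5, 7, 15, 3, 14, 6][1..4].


Prefix sums: [0, 6, 14, 19, 26, 41, 44, 58, 64]
Sum[1..4] = prefix[5] - prefix[1] = 41 - 6 = 35


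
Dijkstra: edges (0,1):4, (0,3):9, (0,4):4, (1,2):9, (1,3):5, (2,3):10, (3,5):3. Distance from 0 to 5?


Dijkstra from 0:
Distances: {0: 0, 1: 4, 2: 13, 3: 9, 4: 4, 5: 12}
Shortest distance to 5 = 12, path = [0, 3, 5]


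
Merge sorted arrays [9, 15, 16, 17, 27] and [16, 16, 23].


Compare heads, take smaller each step.
Merged: [9, 15, 16, 16, 16, 17, 23, 27]


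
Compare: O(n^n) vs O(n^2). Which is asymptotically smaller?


quadratic grows slower than n^n
O(n^2) is asymptotically smaller; O(n^n) grows faster
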